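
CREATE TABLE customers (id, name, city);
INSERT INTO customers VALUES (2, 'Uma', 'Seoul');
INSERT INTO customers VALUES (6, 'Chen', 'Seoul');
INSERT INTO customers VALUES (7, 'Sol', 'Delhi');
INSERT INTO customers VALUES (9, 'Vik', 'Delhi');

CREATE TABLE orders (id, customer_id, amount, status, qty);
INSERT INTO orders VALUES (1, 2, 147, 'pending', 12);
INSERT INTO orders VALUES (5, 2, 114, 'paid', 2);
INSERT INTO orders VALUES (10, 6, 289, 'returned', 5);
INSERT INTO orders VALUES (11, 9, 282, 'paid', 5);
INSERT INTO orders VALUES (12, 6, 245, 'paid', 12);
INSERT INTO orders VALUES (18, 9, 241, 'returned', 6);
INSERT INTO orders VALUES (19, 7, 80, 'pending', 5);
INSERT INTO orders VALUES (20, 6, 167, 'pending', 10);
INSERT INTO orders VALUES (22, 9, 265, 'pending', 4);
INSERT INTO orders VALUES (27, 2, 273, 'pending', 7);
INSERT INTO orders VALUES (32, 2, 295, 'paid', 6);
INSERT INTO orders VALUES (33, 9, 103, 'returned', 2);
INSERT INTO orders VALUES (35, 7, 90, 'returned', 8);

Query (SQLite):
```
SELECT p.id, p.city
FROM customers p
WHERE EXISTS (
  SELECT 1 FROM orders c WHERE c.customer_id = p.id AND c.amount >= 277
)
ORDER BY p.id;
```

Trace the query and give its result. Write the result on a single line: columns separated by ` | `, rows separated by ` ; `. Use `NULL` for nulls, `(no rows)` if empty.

2 | Seoul ; 6 | Seoul ; 9 | Delhi

For each customers row, check whether any orders with matching customer_id has amount >= 277.
Keep rows where that is true.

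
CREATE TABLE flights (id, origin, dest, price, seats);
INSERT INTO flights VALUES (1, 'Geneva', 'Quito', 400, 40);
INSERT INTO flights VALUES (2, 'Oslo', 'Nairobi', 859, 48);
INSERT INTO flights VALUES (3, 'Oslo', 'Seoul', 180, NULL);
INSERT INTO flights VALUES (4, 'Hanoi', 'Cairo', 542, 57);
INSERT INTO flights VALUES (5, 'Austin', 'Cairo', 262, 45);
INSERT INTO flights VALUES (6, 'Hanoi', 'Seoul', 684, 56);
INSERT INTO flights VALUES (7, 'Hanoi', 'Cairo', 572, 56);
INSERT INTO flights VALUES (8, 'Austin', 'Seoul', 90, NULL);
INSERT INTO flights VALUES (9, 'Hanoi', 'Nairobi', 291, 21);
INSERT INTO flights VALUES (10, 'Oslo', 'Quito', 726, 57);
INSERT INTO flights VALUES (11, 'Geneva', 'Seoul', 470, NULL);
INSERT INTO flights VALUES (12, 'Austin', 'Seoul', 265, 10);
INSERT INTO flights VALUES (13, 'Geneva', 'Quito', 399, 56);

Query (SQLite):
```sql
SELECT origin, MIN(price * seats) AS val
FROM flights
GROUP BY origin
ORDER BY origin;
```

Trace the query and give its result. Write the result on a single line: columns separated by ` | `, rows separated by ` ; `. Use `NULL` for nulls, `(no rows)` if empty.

Austin | 2650 ; Geneva | 16000 ; Hanoi | 6111 ; Oslo | 41232

For each row compute price * seats.
Group by origin; take MIN of the expression per group.
  Austin: ids {5, 8, 12} → MIN(price * seats)=2650
  Geneva: ids {1, 11, 13} → MIN(price * seats)=16000
  Hanoi: ids {4, 6, 7, 9} → MIN(price * seats)=6111
  Oslo: ids {2, 3, 10} → MIN(price * seats)=41232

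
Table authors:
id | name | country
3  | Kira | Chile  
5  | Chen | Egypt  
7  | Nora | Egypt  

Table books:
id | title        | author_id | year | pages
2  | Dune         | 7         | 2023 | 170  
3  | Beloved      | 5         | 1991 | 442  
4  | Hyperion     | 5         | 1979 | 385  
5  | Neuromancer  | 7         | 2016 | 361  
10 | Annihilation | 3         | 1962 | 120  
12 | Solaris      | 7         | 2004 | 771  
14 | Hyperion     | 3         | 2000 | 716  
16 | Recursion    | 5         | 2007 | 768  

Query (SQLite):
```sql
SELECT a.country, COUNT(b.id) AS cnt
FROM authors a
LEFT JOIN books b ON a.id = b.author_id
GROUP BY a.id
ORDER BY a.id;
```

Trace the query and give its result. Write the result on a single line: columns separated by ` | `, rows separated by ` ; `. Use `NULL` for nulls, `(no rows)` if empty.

Chile | 2 ; Egypt | 3 ; Egypt | 3

LEFT JOIN keeps every authors row; unmatched ones get NULL for books columns.
Group by authors.id and compute COUNT(b.id). COUNT(col) of an all-NULL group is 0.
  3: ids {10, 14} → COUNT(b.id)=2
  5: ids {3, 4, 16} → COUNT(b.id)=3
  7: ids {2, 5, 12} → COUNT(b.id)=3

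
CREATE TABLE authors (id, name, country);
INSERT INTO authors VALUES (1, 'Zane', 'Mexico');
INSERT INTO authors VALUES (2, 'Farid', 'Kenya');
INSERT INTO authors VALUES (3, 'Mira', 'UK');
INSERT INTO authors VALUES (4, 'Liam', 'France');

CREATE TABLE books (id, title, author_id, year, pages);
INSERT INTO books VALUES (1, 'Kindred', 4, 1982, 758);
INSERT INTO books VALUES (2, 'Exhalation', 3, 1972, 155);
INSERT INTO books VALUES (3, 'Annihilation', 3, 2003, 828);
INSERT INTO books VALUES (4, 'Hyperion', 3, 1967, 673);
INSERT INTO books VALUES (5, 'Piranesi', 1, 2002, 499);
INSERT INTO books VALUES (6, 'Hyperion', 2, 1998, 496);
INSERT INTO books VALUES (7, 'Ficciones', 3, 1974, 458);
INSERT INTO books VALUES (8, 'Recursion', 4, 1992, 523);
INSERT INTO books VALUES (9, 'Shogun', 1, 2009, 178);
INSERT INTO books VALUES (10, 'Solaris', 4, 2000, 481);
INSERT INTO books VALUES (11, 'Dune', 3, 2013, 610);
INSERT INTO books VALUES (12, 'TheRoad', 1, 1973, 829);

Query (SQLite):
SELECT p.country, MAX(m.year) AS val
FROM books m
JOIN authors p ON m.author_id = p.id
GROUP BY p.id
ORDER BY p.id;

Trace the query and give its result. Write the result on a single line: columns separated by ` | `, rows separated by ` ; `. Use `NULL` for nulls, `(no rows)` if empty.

Join each books row to its authors via author_id.
Group joined rows by authors.id; compute MAX(m.year) per group.
  1: ids {5, 9, 12} → MAX(m.year)=2009
  2: ids {6} → MAX(m.year)=1998
  3: ids {2, 3, 4, 7, 11} → MAX(m.year)=2013
  4: ids {1, 8, 10} → MAX(m.year)=2000

Mexico | 2009 ; Kenya | 1998 ; UK | 2013 ; France | 2000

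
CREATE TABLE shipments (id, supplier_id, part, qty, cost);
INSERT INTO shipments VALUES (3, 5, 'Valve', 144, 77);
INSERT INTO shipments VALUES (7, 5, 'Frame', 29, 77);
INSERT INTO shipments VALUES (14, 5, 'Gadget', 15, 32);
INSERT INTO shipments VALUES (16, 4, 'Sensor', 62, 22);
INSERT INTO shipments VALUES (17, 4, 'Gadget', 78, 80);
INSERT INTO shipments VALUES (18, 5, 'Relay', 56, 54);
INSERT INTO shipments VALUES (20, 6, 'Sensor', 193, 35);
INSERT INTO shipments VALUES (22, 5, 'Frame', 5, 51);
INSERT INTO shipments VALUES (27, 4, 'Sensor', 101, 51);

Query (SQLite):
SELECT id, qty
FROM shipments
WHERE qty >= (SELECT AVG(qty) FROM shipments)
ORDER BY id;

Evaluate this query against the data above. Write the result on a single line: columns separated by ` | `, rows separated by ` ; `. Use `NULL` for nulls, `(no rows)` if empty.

3 | 144 ; 17 | 78 ; 20 | 193 ; 27 | 101

Scalar subquery: AVG(qty) over all shipments rows = 75.888889 (≈; comparison uses full precision).
Keep rows where qty >= that value.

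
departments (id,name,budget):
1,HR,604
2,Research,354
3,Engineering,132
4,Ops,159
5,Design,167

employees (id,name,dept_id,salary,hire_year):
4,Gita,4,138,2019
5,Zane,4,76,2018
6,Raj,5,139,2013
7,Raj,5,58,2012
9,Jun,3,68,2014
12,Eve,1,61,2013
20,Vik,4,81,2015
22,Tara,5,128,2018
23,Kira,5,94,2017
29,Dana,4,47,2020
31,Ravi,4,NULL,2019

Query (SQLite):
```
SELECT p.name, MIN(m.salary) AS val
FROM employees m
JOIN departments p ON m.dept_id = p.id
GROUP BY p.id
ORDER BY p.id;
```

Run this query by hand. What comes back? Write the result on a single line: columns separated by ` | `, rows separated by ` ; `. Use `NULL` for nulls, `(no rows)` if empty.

HR | 61 ; Engineering | 68 ; Ops | 47 ; Design | 58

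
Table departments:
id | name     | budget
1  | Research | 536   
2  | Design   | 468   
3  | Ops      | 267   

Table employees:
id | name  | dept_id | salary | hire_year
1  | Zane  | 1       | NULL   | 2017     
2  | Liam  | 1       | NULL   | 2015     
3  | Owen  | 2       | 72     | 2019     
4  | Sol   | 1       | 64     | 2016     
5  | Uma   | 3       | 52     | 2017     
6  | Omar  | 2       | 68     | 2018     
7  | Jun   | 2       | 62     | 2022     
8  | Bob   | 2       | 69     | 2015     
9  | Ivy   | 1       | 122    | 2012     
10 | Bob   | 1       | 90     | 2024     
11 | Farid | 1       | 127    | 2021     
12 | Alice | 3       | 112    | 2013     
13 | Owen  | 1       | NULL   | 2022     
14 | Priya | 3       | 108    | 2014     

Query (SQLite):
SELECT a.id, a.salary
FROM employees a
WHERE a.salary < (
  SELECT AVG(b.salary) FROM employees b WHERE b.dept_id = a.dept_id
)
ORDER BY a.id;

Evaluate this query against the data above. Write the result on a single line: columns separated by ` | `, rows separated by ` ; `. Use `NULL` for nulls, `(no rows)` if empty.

4 | 64 ; 5 | 52 ; 7 | 62 ; 10 | 90

For each employees row a, compute AVG(salary) over rows sharing a.dept_id.
Keep row a if a.salary < that per-group AVG.
  dept_id=1: AVG(salary) = 100.75
  dept_id=2: AVG(salary) = 67.75
  dept_id=3: AVG(salary) = 90.666667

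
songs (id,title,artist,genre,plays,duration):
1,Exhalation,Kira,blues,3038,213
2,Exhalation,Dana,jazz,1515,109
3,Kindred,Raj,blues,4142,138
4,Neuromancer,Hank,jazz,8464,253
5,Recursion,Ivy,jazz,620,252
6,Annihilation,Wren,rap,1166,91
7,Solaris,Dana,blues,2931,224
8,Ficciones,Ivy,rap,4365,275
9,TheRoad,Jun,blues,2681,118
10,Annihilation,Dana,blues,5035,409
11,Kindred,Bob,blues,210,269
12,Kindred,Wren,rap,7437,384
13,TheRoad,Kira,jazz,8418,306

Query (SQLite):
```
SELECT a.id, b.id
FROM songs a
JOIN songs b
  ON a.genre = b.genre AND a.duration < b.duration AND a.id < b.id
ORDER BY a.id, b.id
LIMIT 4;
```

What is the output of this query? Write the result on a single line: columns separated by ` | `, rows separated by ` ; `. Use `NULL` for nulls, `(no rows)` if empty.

1 | 7 ; 1 | 10 ; 1 | 11 ; 2 | 4

Pairs (a,b) with same genre, a.duration < b.duration, a.id < b.id.
genre groups: blues:{1,3,7,9,10,11} jazz:{2,4,5,13} rap:{6,8,12}
Ordered by (a.id, b.id); first 4.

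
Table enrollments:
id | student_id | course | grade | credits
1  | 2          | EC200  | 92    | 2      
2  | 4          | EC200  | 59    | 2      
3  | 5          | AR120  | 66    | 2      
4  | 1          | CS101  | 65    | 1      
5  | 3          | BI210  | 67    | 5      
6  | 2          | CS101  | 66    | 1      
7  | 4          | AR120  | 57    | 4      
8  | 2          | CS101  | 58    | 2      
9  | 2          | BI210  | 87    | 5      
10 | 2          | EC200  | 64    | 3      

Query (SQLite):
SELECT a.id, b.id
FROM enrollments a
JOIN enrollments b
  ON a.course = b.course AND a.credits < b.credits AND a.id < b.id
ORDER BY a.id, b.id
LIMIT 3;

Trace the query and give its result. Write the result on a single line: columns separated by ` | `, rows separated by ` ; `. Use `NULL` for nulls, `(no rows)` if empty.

1 | 10 ; 2 | 10 ; 3 | 7

Pairs (a,b) with same course, a.credits < b.credits, a.id < b.id.
course groups: AR120:{3,7} BI210:{5,9} CS101:{4,6,8} EC200:{1,2,10}
Ordered by (a.id, b.id); first 3.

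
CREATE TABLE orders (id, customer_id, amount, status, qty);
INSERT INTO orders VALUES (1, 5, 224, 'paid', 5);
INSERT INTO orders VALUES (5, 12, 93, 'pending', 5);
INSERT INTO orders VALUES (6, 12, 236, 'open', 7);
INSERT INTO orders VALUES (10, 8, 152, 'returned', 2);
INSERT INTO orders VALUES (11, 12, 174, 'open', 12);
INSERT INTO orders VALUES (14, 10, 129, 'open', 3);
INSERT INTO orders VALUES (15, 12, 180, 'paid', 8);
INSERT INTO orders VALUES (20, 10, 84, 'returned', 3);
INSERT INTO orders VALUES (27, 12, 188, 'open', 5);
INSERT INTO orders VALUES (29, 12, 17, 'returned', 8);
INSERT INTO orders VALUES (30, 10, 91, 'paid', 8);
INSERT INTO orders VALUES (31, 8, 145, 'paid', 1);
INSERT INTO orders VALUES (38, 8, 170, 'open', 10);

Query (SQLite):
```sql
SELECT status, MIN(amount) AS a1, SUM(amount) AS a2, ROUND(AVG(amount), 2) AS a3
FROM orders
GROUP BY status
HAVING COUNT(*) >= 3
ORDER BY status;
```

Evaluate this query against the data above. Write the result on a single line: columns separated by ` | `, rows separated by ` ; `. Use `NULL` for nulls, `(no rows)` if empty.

open | 129 | 897 | 179.4 ; paid | 91 | 640 | 160 ; returned | 17 | 253 | 84.33

Group orders by status.
Per group compute: MIN(amount), SUM(amount), ROUND(AVG(amount), 2).
HAVING: drop groups with fewer than 3 rows.
  open: ids {6, 11, 14, 27, 38} → MIN(amount)=129, SUM(amount)=897, ROUND(AVG(amount), 2)=179.4
  paid: ids {1, 15, 30, 31} → MIN(amount)=91, SUM(amount)=640, ROUND(AVG(amount), 2)=160
  pending: ids {5} → MIN(amount)=93, SUM(amount)=93, ROUND(AVG(amount), 2)=93
  returned: ids {10, 20, 29} → MIN(amount)=17, SUM(amount)=253, ROUND(AVG(amount), 2)=84.33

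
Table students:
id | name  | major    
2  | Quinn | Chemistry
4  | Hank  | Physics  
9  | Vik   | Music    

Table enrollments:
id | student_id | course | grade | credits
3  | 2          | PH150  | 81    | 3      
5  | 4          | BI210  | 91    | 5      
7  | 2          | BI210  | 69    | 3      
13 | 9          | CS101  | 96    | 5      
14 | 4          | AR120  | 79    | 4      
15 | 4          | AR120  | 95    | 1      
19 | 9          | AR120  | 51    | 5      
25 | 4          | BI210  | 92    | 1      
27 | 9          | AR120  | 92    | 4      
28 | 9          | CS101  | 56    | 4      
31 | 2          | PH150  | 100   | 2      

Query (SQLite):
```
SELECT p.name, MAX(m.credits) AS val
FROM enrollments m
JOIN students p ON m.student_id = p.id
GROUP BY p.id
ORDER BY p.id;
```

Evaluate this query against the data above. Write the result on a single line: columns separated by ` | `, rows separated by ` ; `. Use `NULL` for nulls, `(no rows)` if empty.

Quinn | 3 ; Hank | 5 ; Vik | 5

Join each enrollments row to its students via student_id.
Group joined rows by students.id; compute MAX(m.credits) per group.
  2: ids {3, 7, 31} → MAX(m.credits)=3
  4: ids {5, 14, 15, 25} → MAX(m.credits)=5
  9: ids {13, 19, 27, 28} → MAX(m.credits)=5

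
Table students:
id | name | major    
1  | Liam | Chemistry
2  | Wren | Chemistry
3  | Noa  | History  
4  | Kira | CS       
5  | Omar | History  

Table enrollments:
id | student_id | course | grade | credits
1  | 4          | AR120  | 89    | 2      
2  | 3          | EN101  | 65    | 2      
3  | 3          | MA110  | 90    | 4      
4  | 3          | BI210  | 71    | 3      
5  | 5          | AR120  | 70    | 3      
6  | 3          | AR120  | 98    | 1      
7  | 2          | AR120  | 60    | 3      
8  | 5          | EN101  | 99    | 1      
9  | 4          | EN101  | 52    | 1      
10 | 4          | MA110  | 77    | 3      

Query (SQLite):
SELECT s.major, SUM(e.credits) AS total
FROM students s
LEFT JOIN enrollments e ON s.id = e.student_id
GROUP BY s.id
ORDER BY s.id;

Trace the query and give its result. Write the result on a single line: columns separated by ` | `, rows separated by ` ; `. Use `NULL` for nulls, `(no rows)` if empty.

LEFT JOIN keeps every students row; unmatched ones get NULL for enrollments columns.
Group by students.id and compute SUM(e.credits). SUM over an all-NULL group is NULL.
  1: ids {—} → SUM(e.credits)=NULL
  2: ids {7} → SUM(e.credits)=3
  3: ids {2, 3, 4, 6} → SUM(e.credits)=10
  4: ids {1, 9, 10} → SUM(e.credits)=6
  5: ids {5, 8} → SUM(e.credits)=4

Chemistry | NULL ; Chemistry | 3 ; History | 10 ; CS | 6 ; History | 4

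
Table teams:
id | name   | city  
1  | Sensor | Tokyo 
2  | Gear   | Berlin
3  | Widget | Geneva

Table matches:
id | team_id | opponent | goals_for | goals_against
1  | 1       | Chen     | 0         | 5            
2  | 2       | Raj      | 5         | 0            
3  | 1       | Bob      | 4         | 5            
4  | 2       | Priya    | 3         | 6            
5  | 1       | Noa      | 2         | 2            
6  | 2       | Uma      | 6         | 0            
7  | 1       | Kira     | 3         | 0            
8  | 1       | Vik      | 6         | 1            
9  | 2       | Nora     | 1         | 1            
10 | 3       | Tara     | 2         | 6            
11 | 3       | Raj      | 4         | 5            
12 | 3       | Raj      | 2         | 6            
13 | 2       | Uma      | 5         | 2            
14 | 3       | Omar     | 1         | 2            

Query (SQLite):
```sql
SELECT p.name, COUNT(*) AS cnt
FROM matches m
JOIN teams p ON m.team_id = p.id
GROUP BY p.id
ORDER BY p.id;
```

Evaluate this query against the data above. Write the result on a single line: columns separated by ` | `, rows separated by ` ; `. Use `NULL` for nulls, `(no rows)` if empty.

Sensor | 5 ; Gear | 5 ; Widget | 4

Join each matches row to its teams via team_id.
Group joined rows by teams.id; compute COUNT(*) per group.
  1: ids {1, 3, 5, 7, 8} → COUNT(*)=5
  2: ids {2, 4, 6, 9, 13} → COUNT(*)=5
  3: ids {10, 11, 12, 14} → COUNT(*)=4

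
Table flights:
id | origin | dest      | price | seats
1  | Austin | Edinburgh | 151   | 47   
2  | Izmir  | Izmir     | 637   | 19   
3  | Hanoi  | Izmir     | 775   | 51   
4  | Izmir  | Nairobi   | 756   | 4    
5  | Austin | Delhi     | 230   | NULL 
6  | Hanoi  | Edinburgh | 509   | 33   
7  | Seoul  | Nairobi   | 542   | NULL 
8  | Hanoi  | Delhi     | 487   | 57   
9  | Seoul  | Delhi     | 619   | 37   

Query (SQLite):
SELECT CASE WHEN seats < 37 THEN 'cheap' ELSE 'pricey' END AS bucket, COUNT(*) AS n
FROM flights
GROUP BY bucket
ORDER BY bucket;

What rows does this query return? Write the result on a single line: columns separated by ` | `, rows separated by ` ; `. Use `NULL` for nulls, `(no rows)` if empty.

cheap | 3 ; pricey | 6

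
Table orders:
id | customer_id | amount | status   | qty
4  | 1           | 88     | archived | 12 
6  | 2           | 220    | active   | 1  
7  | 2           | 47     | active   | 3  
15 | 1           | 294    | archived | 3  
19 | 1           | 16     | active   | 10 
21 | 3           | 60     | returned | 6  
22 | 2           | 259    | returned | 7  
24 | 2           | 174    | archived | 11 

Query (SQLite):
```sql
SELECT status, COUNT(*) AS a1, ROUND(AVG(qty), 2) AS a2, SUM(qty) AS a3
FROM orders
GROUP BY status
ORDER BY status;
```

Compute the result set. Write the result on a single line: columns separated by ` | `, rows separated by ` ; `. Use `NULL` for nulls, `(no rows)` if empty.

Group orders by status.
Per group compute: COUNT(*), ROUND(AVG(qty), 2), SUM(qty).
  active: ids {6, 7, 19} → COUNT(*)=3, ROUND(AVG(qty), 2)=4.67, SUM(qty)=14
  archived: ids {4, 15, 24} → COUNT(*)=3, ROUND(AVG(qty), 2)=8.67, SUM(qty)=26
  returned: ids {21, 22} → COUNT(*)=2, ROUND(AVG(qty), 2)=6.5, SUM(qty)=13

active | 3 | 4.67 | 14 ; archived | 3 | 8.67 | 26 ; returned | 2 | 6.5 | 13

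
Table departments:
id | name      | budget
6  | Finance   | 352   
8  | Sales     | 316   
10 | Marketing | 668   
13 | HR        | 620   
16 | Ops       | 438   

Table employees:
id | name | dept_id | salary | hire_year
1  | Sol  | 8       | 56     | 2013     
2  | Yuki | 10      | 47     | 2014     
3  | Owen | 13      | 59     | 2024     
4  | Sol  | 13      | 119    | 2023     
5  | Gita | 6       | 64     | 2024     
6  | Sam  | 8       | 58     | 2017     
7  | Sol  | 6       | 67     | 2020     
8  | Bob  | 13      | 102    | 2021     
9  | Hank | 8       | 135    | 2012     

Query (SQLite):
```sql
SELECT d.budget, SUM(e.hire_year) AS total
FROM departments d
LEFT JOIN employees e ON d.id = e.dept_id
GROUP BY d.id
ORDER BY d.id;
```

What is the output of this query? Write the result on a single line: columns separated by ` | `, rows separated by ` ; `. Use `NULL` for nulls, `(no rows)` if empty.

LEFT JOIN keeps every departments row; unmatched ones get NULL for employees columns.
Group by departments.id and compute SUM(e.hire_year). SUM over an all-NULL group is NULL.
  6: ids {5, 7} → SUM(e.hire_year)=4044
  8: ids {1, 6, 9} → SUM(e.hire_year)=6042
  10: ids {2} → SUM(e.hire_year)=2014
  13: ids {3, 4, 8} → SUM(e.hire_year)=6068
  16: ids {—} → SUM(e.hire_year)=NULL

352 | 4044 ; 316 | 6042 ; 668 | 2014 ; 620 | 6068 ; 438 | NULL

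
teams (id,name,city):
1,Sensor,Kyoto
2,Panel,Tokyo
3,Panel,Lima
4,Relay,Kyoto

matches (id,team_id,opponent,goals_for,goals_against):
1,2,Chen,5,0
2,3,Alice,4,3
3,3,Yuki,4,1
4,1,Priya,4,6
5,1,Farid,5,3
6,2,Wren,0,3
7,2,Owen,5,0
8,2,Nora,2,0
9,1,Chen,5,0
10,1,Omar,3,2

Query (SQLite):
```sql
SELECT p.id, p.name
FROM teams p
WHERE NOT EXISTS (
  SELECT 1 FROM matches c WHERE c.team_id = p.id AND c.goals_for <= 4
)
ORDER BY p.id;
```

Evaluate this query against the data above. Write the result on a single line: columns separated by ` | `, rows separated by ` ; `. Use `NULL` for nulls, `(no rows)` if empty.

For each teams row, check whether any matches with matching team_id has goals_for <= 4.
Keep rows where that is false.

4 | Relay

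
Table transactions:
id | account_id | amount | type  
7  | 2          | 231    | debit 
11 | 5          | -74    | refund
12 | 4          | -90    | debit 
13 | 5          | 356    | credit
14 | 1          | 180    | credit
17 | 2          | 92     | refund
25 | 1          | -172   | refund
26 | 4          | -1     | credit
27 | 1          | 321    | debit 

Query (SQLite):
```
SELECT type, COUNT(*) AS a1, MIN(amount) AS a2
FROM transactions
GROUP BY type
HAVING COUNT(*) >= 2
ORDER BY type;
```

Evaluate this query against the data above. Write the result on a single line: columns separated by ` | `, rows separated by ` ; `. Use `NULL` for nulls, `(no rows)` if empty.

Group transactions by type.
Per group compute: COUNT(*), MIN(amount).
HAVING: drop groups with fewer than 2 rows.
  credit: ids {13, 14, 26} → COUNT(*)=3, MIN(amount)=-1
  debit: ids {7, 12, 27} → COUNT(*)=3, MIN(amount)=-90
  refund: ids {11, 17, 25} → COUNT(*)=3, MIN(amount)=-172

credit | 3 | -1 ; debit | 3 | -90 ; refund | 3 | -172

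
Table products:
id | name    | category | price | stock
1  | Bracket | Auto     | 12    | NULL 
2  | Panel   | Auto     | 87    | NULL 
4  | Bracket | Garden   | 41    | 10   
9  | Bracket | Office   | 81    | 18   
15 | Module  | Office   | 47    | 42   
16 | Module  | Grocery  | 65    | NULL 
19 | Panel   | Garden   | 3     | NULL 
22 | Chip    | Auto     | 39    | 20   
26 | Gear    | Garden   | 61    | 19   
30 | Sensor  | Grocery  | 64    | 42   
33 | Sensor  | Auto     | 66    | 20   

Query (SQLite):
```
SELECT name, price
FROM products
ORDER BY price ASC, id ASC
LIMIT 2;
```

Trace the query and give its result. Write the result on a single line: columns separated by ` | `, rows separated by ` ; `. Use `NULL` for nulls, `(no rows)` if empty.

Panel | 3 ; Bracket | 12

Sort by price asc, tiebreak id asc: (3, id=19), (12, id=1), (39, id=22), (41, id=4), (47, id=15) …. Take first 2.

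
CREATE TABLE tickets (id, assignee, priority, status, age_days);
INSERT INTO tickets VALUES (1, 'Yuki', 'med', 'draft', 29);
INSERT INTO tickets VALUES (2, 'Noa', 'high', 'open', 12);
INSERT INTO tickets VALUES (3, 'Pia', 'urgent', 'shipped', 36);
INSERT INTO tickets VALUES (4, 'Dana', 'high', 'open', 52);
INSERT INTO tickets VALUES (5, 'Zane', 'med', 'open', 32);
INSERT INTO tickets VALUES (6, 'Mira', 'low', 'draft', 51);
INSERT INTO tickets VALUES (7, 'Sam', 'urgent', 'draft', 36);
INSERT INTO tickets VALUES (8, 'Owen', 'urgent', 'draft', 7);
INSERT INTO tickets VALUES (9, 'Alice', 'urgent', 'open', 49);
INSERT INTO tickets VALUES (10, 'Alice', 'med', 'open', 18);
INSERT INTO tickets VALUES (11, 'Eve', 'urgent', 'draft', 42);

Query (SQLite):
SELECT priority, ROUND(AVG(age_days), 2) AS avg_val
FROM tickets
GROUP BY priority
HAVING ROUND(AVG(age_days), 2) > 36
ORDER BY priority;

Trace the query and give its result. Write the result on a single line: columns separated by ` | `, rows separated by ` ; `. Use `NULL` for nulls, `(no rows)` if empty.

low | 51

Partition tickets by priority; compute ROUND(AVG(age_days), 2) within each group.
HAVING: keep groups where ROUND(AVG(age_days), 2) > 36.
  high: ids {2, 4} → ROUND(AVG(age_days), 2)=32
  low: ids {6} → ROUND(AVG(age_days), 2)=51
  med: ids {1, 5, 10} → ROUND(AVG(age_days), 2)=26.33
  urgent: ids {3, 7, 8, 9, 11} → ROUND(AVG(age_days), 2)=34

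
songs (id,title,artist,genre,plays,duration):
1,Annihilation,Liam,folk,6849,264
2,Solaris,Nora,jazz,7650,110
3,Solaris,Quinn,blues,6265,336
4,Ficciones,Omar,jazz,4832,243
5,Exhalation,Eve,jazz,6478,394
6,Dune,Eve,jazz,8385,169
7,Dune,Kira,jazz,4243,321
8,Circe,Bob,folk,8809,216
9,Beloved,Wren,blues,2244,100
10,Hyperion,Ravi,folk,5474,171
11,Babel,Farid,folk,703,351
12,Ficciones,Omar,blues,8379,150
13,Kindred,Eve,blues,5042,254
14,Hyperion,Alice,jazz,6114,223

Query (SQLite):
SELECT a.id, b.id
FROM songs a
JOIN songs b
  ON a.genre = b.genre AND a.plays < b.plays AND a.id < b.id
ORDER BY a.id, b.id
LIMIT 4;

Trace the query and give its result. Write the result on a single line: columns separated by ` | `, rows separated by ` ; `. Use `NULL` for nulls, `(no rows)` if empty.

1 | 8 ; 2 | 6 ; 3 | 12 ; 4 | 5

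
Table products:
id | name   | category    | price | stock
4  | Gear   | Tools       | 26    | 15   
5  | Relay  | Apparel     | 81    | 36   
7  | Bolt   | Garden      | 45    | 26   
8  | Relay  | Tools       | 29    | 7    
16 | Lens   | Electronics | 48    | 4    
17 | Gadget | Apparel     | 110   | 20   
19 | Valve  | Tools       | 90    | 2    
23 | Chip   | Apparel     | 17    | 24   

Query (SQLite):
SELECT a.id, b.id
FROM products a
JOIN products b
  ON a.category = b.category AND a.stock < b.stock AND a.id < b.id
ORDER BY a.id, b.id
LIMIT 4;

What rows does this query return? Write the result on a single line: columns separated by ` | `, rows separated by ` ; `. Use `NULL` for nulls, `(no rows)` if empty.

17 | 23

Pairs (a,b) with same category, a.stock < b.stock, a.id < b.id.
category groups: Apparel:{5,17,23} Electronics:{16} Garden:{7} Tools:{4,8,19}
Ordered by (a.id, b.id); first 4.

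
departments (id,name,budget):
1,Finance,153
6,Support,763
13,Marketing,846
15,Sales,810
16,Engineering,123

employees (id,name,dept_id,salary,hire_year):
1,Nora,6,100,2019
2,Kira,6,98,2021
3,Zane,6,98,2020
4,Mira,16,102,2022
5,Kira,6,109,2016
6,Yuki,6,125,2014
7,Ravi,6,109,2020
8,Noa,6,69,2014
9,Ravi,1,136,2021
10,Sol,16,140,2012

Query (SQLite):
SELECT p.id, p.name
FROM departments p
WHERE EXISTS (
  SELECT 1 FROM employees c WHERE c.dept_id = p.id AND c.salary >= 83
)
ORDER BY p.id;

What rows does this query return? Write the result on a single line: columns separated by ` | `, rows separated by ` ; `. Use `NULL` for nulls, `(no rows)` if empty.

1 | Finance ; 6 | Support ; 16 | Engineering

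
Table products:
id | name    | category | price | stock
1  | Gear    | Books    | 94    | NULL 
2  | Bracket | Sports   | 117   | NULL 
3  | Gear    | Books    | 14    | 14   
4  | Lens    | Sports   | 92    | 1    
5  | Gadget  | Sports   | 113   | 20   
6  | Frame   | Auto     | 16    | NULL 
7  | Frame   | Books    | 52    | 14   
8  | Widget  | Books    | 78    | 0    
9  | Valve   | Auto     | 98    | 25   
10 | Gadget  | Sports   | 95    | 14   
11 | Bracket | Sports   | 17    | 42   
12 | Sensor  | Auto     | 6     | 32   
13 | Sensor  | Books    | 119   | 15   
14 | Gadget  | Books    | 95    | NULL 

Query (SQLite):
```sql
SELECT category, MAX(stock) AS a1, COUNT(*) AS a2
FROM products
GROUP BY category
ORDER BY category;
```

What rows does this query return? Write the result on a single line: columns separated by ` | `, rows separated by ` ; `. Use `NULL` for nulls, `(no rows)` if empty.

Group products by category.
Per group compute: MAX(stock), COUNT(*).
  Auto: ids {6, 9, 12} → MAX(stock)=32, COUNT(*)=3
  Books: ids {1, 3, 7, 8, 13, 14} → MAX(stock)=15, COUNT(*)=6
  Sports: ids {2, 4, 5, 10, 11} → MAX(stock)=42, COUNT(*)=5

Auto | 32 | 3 ; Books | 15 | 6 ; Sports | 42 | 5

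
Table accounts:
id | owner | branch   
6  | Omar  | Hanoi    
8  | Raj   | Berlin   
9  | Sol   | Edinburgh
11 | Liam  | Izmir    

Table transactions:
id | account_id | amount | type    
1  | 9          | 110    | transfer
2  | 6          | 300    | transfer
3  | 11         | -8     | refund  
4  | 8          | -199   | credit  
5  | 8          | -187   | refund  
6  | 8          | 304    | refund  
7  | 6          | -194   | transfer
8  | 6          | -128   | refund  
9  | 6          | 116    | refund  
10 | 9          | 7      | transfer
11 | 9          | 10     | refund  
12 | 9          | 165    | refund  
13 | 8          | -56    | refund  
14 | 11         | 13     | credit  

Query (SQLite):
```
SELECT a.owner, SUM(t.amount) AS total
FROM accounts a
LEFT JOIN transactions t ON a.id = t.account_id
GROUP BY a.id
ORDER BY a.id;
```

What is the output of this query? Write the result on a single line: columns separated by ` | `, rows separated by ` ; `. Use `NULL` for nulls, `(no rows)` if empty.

Omar | 94 ; Raj | -138 ; Sol | 292 ; Liam | 5

LEFT JOIN keeps every accounts row; unmatched ones get NULL for transactions columns.
Group by accounts.id and compute SUM(t.amount). SUM over an all-NULL group is NULL.
  6: ids {2, 7, 8, 9} → SUM(t.amount)=94
  8: ids {4, 5, 6, 13} → SUM(t.amount)=-138
  9: ids {1, 10, 11, 12} → SUM(t.amount)=292
  11: ids {3, 14} → SUM(t.amount)=5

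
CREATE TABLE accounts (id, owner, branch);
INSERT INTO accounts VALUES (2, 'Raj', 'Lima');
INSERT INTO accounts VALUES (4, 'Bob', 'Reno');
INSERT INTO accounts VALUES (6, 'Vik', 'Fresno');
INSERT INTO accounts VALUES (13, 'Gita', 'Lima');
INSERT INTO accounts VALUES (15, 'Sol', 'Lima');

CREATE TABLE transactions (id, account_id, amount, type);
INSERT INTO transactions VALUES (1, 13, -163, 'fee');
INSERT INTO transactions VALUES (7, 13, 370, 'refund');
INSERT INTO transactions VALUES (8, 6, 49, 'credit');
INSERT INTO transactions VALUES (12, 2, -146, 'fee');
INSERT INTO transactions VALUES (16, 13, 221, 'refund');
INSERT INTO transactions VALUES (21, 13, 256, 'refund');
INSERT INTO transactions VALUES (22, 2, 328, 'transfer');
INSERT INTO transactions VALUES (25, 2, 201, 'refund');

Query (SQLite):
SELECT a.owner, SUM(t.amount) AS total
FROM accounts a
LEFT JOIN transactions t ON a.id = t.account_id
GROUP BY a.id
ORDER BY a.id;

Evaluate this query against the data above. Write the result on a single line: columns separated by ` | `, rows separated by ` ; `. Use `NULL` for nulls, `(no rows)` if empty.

Raj | 383 ; Bob | NULL ; Vik | 49 ; Gita | 684 ; Sol | NULL

LEFT JOIN keeps every accounts row; unmatched ones get NULL for transactions columns.
Group by accounts.id and compute SUM(t.amount). SUM over an all-NULL group is NULL.
  2: ids {12, 22, 25} → SUM(t.amount)=383
  4: ids {—} → SUM(t.amount)=NULL
  6: ids {8} → SUM(t.amount)=49
  13: ids {1, 7, 16, 21} → SUM(t.amount)=684
  15: ids {—} → SUM(t.amount)=NULL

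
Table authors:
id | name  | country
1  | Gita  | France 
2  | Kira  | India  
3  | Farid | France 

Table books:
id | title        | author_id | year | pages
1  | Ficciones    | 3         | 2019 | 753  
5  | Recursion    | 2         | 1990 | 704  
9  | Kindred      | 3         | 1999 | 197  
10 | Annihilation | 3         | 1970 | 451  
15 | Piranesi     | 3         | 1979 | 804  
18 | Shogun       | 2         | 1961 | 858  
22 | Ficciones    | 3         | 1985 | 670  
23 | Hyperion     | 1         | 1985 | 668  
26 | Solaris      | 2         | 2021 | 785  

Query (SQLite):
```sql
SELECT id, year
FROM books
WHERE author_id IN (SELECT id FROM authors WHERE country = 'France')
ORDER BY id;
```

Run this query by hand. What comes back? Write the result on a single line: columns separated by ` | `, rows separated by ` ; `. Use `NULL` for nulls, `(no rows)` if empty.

Inner query: authors.id where country = 'France'.
Outer: keep books rows whose author_id is in that set.
Inner query → {1, 3}

1 | 2019 ; 9 | 1999 ; 10 | 1970 ; 15 | 1979 ; 22 | 1985 ; 23 | 1985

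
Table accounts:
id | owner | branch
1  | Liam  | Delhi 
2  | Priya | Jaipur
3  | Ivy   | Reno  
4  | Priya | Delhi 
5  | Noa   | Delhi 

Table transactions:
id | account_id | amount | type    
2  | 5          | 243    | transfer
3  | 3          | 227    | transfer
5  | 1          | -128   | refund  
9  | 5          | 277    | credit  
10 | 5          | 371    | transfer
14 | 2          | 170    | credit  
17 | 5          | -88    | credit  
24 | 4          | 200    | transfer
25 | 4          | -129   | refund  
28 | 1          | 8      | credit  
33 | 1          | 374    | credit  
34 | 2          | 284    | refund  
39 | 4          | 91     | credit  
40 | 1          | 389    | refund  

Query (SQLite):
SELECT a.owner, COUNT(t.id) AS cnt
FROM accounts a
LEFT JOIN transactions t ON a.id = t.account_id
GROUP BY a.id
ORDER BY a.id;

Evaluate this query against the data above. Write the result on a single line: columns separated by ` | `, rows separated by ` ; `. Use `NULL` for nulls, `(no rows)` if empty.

Liam | 4 ; Priya | 2 ; Ivy | 1 ; Priya | 3 ; Noa | 4

LEFT JOIN keeps every accounts row; unmatched ones get NULL for transactions columns.
Group by accounts.id and compute COUNT(t.id). COUNT(col) of an all-NULL group is 0.
  1: ids {5, 28, 33, 40} → COUNT(t.id)=4
  2: ids {14, 34} → COUNT(t.id)=2
  3: ids {3} → COUNT(t.id)=1
  4: ids {24, 25, 39} → COUNT(t.id)=3
  5: ids {2, 9, 10, 17} → COUNT(t.id)=4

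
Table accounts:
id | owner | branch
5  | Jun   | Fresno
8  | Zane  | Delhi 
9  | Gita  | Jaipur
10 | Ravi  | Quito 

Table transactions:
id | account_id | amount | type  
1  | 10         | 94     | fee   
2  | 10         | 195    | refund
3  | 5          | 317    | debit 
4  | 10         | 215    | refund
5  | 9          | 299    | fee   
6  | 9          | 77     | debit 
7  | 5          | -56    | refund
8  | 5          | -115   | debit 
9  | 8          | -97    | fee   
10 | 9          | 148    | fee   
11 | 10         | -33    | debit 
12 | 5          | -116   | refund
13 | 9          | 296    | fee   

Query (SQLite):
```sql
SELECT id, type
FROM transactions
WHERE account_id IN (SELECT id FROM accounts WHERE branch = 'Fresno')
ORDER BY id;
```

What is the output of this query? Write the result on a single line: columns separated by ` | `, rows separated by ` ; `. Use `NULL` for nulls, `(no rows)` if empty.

Inner query: accounts.id where branch = 'Fresno'.
Outer: keep transactions rows whose account_id is in that set.
Inner query → {5}

3 | debit ; 7 | refund ; 8 | debit ; 12 | refund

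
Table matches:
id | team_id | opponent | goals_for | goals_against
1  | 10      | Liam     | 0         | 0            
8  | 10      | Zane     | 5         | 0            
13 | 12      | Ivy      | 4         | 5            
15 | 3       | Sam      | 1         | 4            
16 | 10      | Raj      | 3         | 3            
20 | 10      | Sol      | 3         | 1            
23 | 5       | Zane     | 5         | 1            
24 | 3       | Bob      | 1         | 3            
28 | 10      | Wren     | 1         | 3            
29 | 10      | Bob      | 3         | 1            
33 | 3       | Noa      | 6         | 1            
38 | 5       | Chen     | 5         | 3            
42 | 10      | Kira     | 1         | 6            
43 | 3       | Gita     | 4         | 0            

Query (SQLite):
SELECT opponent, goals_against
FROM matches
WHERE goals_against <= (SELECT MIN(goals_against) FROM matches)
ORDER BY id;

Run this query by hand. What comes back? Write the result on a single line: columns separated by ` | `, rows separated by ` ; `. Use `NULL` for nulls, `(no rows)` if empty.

Liam | 0 ; Zane | 0 ; Gita | 0

Scalar subquery: MIN(goals_against) over all matches rows = 0.
Keep rows where goals_against <= that value.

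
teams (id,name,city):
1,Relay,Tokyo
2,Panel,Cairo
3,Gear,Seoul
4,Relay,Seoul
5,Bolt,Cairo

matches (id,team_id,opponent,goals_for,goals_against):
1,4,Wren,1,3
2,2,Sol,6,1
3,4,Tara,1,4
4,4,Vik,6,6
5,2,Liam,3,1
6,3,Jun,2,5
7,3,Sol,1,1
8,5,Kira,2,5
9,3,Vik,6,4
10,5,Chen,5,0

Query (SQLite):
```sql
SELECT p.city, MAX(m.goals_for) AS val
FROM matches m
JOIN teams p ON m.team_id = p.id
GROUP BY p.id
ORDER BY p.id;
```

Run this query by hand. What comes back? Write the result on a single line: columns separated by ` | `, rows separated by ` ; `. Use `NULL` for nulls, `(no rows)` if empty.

Join each matches row to its teams via team_id.
Group joined rows by teams.id; compute MAX(m.goals_for) per group.
  2: ids {2, 5} → MAX(m.goals_for)=6
  3: ids {6, 7, 9} → MAX(m.goals_for)=6
  4: ids {1, 3, 4} → MAX(m.goals_for)=6
  5: ids {8, 10} → MAX(m.goals_for)=5

Cairo | 6 ; Seoul | 6 ; Seoul | 6 ; Cairo | 5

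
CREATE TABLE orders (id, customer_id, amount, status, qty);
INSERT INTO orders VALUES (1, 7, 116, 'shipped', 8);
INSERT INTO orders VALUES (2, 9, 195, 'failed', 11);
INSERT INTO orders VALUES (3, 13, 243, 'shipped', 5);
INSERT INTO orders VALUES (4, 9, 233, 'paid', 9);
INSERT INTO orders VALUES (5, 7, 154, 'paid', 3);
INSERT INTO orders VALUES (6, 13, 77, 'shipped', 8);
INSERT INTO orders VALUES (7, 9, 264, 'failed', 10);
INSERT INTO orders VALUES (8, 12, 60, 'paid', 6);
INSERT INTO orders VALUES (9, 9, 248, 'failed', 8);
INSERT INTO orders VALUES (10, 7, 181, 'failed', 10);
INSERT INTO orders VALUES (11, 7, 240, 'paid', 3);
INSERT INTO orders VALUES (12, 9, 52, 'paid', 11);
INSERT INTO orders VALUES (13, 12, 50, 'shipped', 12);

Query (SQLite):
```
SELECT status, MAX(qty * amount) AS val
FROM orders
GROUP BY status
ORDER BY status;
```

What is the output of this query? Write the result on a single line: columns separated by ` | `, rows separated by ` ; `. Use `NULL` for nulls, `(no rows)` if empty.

failed | 2640 ; paid | 2097 ; shipped | 1215

For each row compute qty * amount.
Group by status; take MAX of the expression per group.
  failed: ids {2, 7, 9, 10} → MAX(qty * amount)=2640
  paid: ids {4, 5, 8, 11, 12} → MAX(qty * amount)=2097
  shipped: ids {1, 3, 6, 13} → MAX(qty * amount)=1215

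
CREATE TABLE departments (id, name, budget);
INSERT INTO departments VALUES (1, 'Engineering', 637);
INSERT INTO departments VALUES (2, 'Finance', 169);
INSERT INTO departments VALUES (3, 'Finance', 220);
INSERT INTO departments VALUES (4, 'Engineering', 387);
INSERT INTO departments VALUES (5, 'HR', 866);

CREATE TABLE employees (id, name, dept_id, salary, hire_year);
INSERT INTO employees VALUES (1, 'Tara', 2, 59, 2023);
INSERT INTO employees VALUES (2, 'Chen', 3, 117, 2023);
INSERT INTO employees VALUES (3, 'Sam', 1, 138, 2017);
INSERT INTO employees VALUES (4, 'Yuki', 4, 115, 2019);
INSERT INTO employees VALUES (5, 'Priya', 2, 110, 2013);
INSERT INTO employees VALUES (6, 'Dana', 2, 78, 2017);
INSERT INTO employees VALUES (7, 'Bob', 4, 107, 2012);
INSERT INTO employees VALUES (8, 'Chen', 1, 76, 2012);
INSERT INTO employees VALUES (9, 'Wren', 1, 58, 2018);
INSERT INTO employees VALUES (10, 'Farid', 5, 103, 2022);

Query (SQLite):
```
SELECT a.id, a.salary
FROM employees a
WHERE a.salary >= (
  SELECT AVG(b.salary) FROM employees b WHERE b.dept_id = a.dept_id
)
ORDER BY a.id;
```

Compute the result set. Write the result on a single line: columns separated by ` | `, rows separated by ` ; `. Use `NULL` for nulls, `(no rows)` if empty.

For each employees row a, compute AVG(salary) over rows sharing a.dept_id.
Keep row a if a.salary >= that per-group AVG.
  dept_id=1: AVG(salary) = 90.666667
  dept_id=2: AVG(salary) = 82.333333
  dept_id=3: AVG(salary) = 117.0
  dept_id=4: AVG(salary) = 111.0
  dept_id=5: AVG(salary) = 103.0

2 | 117 ; 3 | 138 ; 4 | 115 ; 5 | 110 ; 10 | 103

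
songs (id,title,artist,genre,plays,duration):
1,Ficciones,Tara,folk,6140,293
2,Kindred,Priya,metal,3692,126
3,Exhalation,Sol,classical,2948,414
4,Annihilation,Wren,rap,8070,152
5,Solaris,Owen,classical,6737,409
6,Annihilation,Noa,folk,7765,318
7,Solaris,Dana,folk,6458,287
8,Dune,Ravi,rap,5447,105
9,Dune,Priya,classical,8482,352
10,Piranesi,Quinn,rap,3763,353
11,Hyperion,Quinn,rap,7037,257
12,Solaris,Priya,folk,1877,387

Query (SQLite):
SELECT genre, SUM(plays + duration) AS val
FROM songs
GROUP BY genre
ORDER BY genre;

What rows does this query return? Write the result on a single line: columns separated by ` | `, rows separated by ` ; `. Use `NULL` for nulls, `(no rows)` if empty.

classical | 19342 ; folk | 23525 ; metal | 3818 ; rap | 25184

For each row compute plays + duration.
Group by genre; take SUM of the expression per group.
  classical: ids {3, 5, 9} → SUM(plays + duration)=19342
  folk: ids {1, 6, 7, 12} → SUM(plays + duration)=23525
  metal: ids {2} → SUM(plays + duration)=3818
  rap: ids {4, 8, 10, 11} → SUM(plays + duration)=25184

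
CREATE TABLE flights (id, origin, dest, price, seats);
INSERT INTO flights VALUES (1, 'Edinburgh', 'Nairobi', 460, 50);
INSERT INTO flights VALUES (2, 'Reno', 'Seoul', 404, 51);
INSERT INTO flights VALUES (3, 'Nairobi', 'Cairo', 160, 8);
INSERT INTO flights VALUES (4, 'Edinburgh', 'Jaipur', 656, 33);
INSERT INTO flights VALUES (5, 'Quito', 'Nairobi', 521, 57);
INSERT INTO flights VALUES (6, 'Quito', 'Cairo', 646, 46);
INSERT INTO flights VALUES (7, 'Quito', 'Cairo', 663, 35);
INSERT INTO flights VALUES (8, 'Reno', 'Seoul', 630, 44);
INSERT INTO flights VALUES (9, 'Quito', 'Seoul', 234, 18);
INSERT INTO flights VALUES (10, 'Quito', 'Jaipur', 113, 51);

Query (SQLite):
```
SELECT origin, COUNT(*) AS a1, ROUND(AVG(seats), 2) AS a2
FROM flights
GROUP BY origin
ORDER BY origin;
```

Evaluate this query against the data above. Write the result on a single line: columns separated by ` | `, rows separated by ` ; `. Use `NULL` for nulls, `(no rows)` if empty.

Edinburgh | 2 | 41.5 ; Nairobi | 1 | 8 ; Quito | 5 | 41.4 ; Reno | 2 | 47.5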